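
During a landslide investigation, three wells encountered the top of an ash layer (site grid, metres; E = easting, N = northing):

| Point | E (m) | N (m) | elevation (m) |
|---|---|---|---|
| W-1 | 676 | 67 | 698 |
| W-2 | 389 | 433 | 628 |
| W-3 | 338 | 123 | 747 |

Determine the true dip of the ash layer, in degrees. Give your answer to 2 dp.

22.05°

Two edge vectors: W-1→W-2 = (-287, 366, -70), W-1→W-3 = (-338, 56, 49).
Normal n = (W-1→W-2) × (W-1→W-3) = (21854, 37723, 107636).
So ∂z/∂E = −n_x/n_z = −0.20304 and ∂z/∂N = −n_y/n_z = −0.35047.
Gradient magnitude |∇z| = √(a² + b²) = √(0.04122 + 0.12283) = 0.40503.
True dip = arctan(0.40503) = 22.05°, dipping toward NNE (azimuth ≈ 030°).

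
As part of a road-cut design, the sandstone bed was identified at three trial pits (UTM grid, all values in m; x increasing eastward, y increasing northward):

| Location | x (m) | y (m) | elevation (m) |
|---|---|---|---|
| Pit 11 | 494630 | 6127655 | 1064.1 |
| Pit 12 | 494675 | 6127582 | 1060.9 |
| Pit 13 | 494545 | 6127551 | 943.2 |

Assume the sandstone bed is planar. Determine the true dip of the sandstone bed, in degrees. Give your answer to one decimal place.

43.2°

Two edge vectors: Pit 11→Pit 12 = (45, -73, -3.2), Pit 11→Pit 13 = (-85, -104, -120.9).
Normal n = (Pit 11→Pit 12) × (Pit 11→Pit 13) = (8492.9, 5712.5, -10885).
So ∂z/∂x = −n_x/n_z = 0.78024 and ∂z/∂y = −n_y/n_z = 0.52480.
Gradient magnitude |∇z| = √(a² + b²) = √(0.60877 + 0.27542) = 0.94032.
True dip = arctan(0.94032) = 43.2°, dipping toward SW (azimuth ≈ 236°).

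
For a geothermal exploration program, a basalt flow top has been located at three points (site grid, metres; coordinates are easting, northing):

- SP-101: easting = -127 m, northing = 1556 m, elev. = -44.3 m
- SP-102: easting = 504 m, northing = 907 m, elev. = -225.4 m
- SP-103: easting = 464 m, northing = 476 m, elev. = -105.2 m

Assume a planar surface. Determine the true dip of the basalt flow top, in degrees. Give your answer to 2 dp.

Let the plane be z = a·easting + b·northing + c.
SP-102−SP-101: 631a − 649b = −181.1;  SP-103−SP-101: 591a − 1080b = −60.9.
Solving gives a = −0.52384, b = −0.23027.
Gradient magnitude |∇z| = √(a² + b²) = √(0.27441 + 0.05302) = 0.57222.
True dip = arctan(0.57222) = 29.78°, dipping toward ENE (azimuth ≈ 066°).

29.78°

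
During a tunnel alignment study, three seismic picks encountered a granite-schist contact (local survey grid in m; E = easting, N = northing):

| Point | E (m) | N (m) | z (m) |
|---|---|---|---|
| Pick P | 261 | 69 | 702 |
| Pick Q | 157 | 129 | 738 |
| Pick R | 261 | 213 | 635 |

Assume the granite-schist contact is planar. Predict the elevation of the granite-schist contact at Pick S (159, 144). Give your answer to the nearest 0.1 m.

Two edge vectors: Pick P→Pick Q = (-104, 60, 36), Pick P→Pick R = (0, 144, -67).
Normal n = (Pick P→Pick Q) × (Pick P→Pick R) = (-9204, -6968, -14976).
So ∂z/∂E = −n_x/n_z = −0.61458 and ∂z/∂N = −n_y/n_z = −0.46528.
Intercept c from Pick P: 702 + 160.41 + 32.10 = 894.51.
At (159, 144): z = −97.7 − 67.0 + 894.51 = 729.8 m.

729.8 m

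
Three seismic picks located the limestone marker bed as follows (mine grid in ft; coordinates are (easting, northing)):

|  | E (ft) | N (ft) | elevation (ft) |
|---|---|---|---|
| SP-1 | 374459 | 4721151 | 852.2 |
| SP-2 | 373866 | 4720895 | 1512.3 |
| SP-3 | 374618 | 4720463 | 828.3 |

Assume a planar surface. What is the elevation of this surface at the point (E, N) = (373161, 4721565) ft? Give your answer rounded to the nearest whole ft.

2100 ft

Let the plane be z = a·E + b·N + c.
SP-2−SP-1: −593a − 256b = 660.1;  SP-3−SP-1: 159a − 688b = −23.9.
Solving gives a = −1.02580680, b = −0.20233035.
Then c = 852.2 − a·374459 − b·4721151 = 1340206.92.
At (373161, 4721565): z = −382791.1 − 955315.9 + 1340206.92 = 2099.9 ft.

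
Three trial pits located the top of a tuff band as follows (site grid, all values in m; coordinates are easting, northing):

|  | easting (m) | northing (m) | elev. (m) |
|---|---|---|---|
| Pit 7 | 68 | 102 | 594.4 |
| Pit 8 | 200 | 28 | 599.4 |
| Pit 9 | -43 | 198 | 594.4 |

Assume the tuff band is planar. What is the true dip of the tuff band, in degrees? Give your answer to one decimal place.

9.3°

Let the plane be z = a·easting + b·northing + c.
Pit 8−Pit 7: 132a − 74b = 5;  Pit 9−Pit 7: −111a + 96b = 0.
Solving gives a = 0.10767, b = 0.12450.
Gradient magnitude |∇z| = √(a² + b²) = √(0.01159 + 0.01550) = 0.16460.
True dip = arctan(0.16460) = 9.3°, dipping toward SW (azimuth ≈ 221°).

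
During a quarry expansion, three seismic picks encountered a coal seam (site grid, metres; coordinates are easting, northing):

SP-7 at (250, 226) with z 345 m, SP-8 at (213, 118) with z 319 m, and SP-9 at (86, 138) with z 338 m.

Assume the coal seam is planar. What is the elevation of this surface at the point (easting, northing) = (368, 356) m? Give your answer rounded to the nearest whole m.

Two edge vectors: SP-7→SP-8 = (-37, -108, -26), SP-7→SP-9 = (-164, -88, -7).
Normal n = (SP-7→SP-8) × (SP-7→SP-9) = (-1532, 4005, -14456).
So ∂z/∂easting = −n_x/n_z = −0.10598 and ∂z/∂northing = −n_y/n_z = 0.27705.
Intercept c from SP-7: 345 + 26.49 − 62.61 = 308.88.
At (368, 356): z = −39.0 + 98.6 + 308.88 = 368.5 m.

369 m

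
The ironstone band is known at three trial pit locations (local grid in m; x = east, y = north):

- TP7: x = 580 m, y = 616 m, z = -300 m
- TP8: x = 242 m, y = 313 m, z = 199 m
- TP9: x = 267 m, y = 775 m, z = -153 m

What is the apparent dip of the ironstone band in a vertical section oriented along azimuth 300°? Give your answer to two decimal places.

Two edge vectors: TP7→TP8 = (-338, -303, 499), TP7→TP9 = (-313, 159, 147).
Normal n = (TP7→TP8) × (TP7→TP9) = (-123882, -106501, -148581).
So ∂z/∂x = −n_x/n_z = −0.83377 and ∂z/∂y = −n_y/n_z = −0.71679.
Unit vector along 300° is (sin 300°, cos 300°) = (-0.8660, 0.5000).
Slope in that direction = a·(-0.8660) + b·(0.5000) = 0.36367.
Apparent dip = arctan|0.36367| = 19.98° (true dip is 47.7°, so apparent ≤ true as expected).

19.98°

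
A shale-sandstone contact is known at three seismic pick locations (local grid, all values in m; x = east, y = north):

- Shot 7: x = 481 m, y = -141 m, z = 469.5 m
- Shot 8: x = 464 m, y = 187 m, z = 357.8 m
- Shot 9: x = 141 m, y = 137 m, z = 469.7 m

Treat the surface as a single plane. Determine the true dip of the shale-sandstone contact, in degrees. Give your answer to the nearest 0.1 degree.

24.7°

Let the plane be z = a·x + b·y + c.
Shot 8−Shot 7: −17a + 328b = −111.7;  Shot 9−Shot 7: −340a + 278b = 0.2.
Solving gives a = −0.29139, b = −0.35565.
Gradient magnitude |∇z| = √(a² + b²) = √(0.08491 + 0.12649) = 0.45978.
True dip = arctan(0.45978) = 24.7°, dipping toward NE (azimuth ≈ 039°).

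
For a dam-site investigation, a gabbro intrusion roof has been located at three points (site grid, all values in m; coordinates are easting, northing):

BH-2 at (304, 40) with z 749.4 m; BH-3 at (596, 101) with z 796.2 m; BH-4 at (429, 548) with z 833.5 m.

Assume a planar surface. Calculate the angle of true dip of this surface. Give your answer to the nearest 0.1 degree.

10.6°

Let the plane be z = a·easting + b·northing + c.
BH-3−BH-2: 292a + 61b = 46.8;  BH-4−BH-2: 125a + 508b = 84.1.
Solving gives a = 0.13250, b = 0.13295.
Gradient magnitude |∇z| = √(a² + b²) = √(0.01756 + 0.01768) = 0.18770.
True dip = arctan(0.18770) = 10.6°, dipping toward SW (azimuth ≈ 225°).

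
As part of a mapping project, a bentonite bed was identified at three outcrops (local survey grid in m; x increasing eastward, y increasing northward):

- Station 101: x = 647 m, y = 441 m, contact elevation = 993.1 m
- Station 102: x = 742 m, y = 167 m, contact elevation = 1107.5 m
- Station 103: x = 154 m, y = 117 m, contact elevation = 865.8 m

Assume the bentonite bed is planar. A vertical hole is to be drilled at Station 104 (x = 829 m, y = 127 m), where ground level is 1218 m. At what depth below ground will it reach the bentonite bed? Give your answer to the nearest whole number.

62 m

Two edge vectors: Station 101→Station 102 = (95, -274, 114.4), Station 101→Station 103 = (-493, -324, -127.3).
Normal n = (Station 101→Station 102) × (Station 101→Station 103) = (71945.8, -44305.7, -165862).
So ∂z/∂x = −n_x/n_z = 0.43377 and ∂z/∂y = −n_y/n_z = −0.26712.
Intercept c from Station 101: 993.1 − 280.65 + 117.80 = 830.25.
At (829, 127): z_contact = 359.6 − 33.9 + 830.25 = 1155.9 m.
Depth below ground = 1218 − 1155.9 = 62 m.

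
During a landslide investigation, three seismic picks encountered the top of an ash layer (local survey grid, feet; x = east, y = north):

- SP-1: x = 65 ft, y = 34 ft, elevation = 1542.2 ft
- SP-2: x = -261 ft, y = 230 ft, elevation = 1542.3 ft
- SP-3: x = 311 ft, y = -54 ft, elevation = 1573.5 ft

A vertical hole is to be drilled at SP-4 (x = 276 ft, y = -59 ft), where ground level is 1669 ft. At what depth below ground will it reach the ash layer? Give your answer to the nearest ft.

109 ft

Two edge vectors: SP-1→SP-2 = (-326, 196, 0.1), SP-1→SP-3 = (246, -88, 31.3).
Normal n = (SP-1→SP-2) × (SP-1→SP-3) = (6143.6, 10228.4, -19528).
So ∂z/∂x = −n_x/n_z = 0.31460 and ∂z/∂y = −n_y/n_z = 0.52378.
Intercept c from SP-1: 1542.2 − 20.45 − 17.81 = 1503.94.
At (276, -59): z_contact = 86.8 − 30.9 + 1503.94 = 1559.9 ft.
Depth below ground = 1669 − 1559.9 = 109 ft.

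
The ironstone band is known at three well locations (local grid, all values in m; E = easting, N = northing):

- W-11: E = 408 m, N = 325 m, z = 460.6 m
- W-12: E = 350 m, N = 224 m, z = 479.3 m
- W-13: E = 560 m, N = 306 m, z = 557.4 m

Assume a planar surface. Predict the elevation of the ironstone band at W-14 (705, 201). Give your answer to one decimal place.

694.4 m

Let the plane be z = a·E + b·N + c.
W-12−W-11: −58a − 101b = 18.7;  W-13−W-11: 152a − 19b = 96.8.
Solving gives a = 0.57260, b = −0.51397.
Then c = 460.6 − a·408 − b·325 = 394.02.
At (705, 201): z = 403.7 − 103.3 + 394.02 = 694.4 m.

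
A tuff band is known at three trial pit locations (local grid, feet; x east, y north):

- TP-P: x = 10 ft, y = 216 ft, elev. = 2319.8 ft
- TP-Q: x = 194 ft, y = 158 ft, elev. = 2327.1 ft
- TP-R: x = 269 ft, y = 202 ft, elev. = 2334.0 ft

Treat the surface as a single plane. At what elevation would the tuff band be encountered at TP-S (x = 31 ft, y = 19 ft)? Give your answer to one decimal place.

Two edge vectors: TP-P→TP-Q = (184, -58, 7.3), TP-P→TP-R = (259, -14, 14.2).
Normal n = (TP-P→TP-Q) × (TP-P→TP-R) = (-721.4, -722.1, 12446).
So ∂z/∂x = −n_x/n_z = 0.05796 and ∂z/∂y = −n_y/n_z = 0.05802.
Intercept c from TP-P: 2319.8 − 0.58 − 12.53 = 2306.69.
At (31, 19): z = 1.8 + 1.1 + 2306.69 = 2309.6 ft.

2309.6 ft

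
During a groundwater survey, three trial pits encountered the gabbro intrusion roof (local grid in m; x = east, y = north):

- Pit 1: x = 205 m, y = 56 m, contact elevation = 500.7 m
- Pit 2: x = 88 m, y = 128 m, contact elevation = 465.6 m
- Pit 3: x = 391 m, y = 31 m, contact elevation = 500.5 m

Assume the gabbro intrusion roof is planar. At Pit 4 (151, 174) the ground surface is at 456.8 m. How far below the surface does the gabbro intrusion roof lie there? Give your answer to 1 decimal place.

25.4 m

Let the plane be z = a·x + b·y + c.
Pit 2−Pit 1: −117a + 72b = −35.1;  Pit 3−Pit 1: 186a − 25b = −0.2.
Solving gives a = −0.08521, b = −0.62597.
Then c = 500.7 − a·205 − b·56 = 553.22.
At (151, 174): z_contact = −12.87 − 108.92 + 553.22 = 431.44 m.
Depth below ground = 456.8 − 431.44 = 25.4 m.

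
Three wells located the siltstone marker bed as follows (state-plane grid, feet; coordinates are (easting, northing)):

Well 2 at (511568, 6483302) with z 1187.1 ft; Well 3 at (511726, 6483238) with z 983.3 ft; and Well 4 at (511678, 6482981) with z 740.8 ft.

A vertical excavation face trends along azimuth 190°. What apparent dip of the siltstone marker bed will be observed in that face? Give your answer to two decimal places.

Let the plane be z = a·E + b·N + c.
Well 3−Well 2: 158a − 64b = −203.8;  Well 4−Well 2: 110a − 321b = −446.3.
Solving gives a = −0.84383, b = 1.10118.
Unit vector along 190° is (sin 190°, cos 190°) = (-0.1736, -0.9848).
Slope in that direction = a·(-0.1736) + b·(-0.9848) = −0.93792.
Apparent dip = arctan|0.93792| = 43.17° (true dip is 54.2°, so apparent ≤ true as expected).

43.17°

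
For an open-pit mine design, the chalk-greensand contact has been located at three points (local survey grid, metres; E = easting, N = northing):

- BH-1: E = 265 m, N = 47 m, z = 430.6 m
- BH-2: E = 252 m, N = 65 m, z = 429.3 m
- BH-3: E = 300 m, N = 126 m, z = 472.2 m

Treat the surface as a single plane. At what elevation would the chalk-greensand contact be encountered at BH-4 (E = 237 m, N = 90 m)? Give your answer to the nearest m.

Let the plane be z = a·E + b·N + c.
BH-2−BH-1: −13a + 18b = −1.3;  BH-3−BH-1: 35a + 79b = 41.6.
Solving gives a = 0.51388, b = 0.29891.
Then c = 430.6 − a·265 − b·47 = 280.37.
At (237, 90): z = 121.8 + 26.9 + 280.37 = 429.1 m.

429 m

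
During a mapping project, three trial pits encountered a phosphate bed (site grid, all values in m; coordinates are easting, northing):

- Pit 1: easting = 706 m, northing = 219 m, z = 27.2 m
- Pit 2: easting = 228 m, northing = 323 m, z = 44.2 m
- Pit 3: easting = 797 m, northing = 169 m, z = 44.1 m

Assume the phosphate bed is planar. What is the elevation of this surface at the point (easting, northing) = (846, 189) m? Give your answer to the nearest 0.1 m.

21.9 m

Let the plane be z = a·easting + b·northing + c.
Pit 2−Pit 1: −478a + 104b = 17;  Pit 3−Pit 1: 91a − 50b = 16.9.
Solving gives a = −0.18063, b = −0.66675.
Then c = 27.2 − a·706 − b·219 = 300.74.
At (846, 189): z = −152.8 − 126.0 + 300.74 = 21.9 m.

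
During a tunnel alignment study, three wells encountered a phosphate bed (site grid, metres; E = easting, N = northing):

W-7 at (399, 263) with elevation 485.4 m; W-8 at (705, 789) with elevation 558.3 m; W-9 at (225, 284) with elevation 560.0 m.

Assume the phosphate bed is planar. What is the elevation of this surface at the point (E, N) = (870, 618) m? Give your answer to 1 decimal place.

432.8 m

Two edge vectors: W-7→W-8 = (306, 526, 72.9), W-7→W-9 = (-174, 21, 74.6).
Normal n = (W-7→W-8) × (W-7→W-9) = (37708.7, -35512.2, 97950).
So ∂z/∂E = −n_x/n_z = −0.38498 and ∂z/∂N = −n_y/n_z = 0.36255.
Intercept c from W-7: 485.4 + 153.61 − 95.35 = 543.65.
At (870, 618): z = −334.9 + 224.1 + 543.65 = 432.8 m.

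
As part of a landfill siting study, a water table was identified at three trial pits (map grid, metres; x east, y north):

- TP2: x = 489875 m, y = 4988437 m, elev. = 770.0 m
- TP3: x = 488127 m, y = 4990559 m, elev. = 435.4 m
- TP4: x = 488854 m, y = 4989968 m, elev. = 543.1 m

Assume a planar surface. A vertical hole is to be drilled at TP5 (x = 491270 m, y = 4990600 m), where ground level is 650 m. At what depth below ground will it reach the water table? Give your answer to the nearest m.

Let the plane be z = a·x + b·y + c.
TP3−TP2: −1748a + 2122b = −334.6;  TP4−TP2: −1021a + 1531b = −226.9.
Solving gives a = 0.06041842, b = −0.10791168.
Then c = 770 − a·489875 − b·4988437 = 509483.16.
At (491270, 4990600): z_contact = 29681.8 − 538544.1 + 509483.16 = 620.9 m.
Depth below ground = 650 − 620.9 = 29 m.

29 m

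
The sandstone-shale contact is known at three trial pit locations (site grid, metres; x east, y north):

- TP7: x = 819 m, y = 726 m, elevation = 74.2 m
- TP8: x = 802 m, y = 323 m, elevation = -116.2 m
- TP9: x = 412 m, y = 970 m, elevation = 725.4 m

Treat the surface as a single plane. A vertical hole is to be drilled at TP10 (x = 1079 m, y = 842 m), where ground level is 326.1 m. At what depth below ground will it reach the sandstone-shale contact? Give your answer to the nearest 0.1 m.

524.7 m

Two edge vectors: TP7→TP8 = (-17, -403, -190.4), TP7→TP9 = (-407, 244, 651.2).
Normal n = (TP7→TP8) × (TP7→TP9) = (-215976, 88563.2, -168169).
So ∂z/∂x = −n_x/n_z = −1.284280 and ∂z/∂y = −n_y/n_z = 0.526632.
Intercept c from TP7: 74.2 + 1051.82 − 382.33 = 743.69.
At (1079, 842): z_contact = −1385.74 + 443.42 + 743.69 = -198.62 m.
Depth below ground = 326.1 − (-198.62) = 524.7 m.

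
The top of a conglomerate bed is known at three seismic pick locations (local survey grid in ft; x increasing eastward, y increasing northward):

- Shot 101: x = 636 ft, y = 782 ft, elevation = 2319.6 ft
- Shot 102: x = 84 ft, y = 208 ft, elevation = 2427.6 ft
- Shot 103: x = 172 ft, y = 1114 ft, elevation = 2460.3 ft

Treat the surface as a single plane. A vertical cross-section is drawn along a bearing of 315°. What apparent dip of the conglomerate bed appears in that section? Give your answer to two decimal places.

Two edge vectors: Shot 101→Shot 102 = (-552, -574, 108), Shot 101→Shot 103 = (-464, 332, 140.7).
Normal n = (Shot 101→Shot 102) × (Shot 101→Shot 103) = (-116617.8, 27554.4, -449600).
So ∂z/∂x = −n_x/n_z = −0.25938 and ∂z/∂y = −n_y/n_z = 0.06129.
Unit vector along 315° is (sin 315°, cos 315°) = (-0.7071, 0.7071).
Slope in that direction = a·(-0.7071) + b·(0.7071) = 0.22675.
Apparent dip = arctan|0.22675| = 12.78° (true dip is 14.9°, so apparent ≤ true as expected).

12.78°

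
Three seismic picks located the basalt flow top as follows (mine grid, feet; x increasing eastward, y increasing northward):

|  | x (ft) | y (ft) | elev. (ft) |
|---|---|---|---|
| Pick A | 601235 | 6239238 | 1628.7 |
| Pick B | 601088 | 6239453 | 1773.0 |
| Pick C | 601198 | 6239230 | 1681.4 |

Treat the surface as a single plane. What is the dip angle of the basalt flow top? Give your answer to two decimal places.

Two edge vectors: Pick A→Pick B = (-147, 215, 144.3), Pick A→Pick C = (-37, -8, 52.7).
Normal n = (Pick A→Pick B) × (Pick A→Pick C) = (12484.9, 2407.8, 9131).
So ∂z/∂x = −n_x/n_z = −1.36731 and ∂z/∂y = −n_y/n_z = −0.26370.
Gradient magnitude |∇z| = √(a² + b²) = √(1.86953 + 0.06954) = 1.39250.
True dip = arctan(1.39250) = 54.32°, dipping toward E (azimuth ≈ 079°).

54.32°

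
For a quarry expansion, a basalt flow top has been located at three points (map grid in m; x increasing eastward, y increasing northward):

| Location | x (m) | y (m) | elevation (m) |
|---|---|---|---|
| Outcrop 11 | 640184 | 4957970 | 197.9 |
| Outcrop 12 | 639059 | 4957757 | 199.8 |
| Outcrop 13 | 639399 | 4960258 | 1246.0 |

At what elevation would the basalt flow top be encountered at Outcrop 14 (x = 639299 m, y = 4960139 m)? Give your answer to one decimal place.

Two edge vectors: Outcrop 11→Outcrop 12 = (-1125, -213, 1.9), Outcrop 11→Outcrop 13 = (-785, 2288, 1048.1).
Normal n = (Outcrop 11→Outcrop 12) × (Outcrop 11→Outcrop 13) = (-227592.5, 1177621, -2741205).
So ∂z/∂x = −n_x/n_z = −0.083026443 and ∂z/∂y = −n_y/n_z = 0.429599756.
Intercept c from Outcrop 11: 197.9 + 53152.20 − 2129942.70 = −2076592.60.
At (639299, 4960139): z = −53078.7 + 2130874.5 − 2076592.60 = 1203.2 m.

1203.2 m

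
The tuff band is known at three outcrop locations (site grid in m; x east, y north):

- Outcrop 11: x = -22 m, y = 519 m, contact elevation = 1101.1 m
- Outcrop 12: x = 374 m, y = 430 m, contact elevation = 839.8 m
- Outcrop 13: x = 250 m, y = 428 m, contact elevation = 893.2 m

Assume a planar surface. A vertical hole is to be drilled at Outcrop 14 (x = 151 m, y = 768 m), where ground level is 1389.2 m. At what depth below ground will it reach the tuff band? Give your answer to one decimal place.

Two edge vectors: Outcrop 11→Outcrop 12 = (396, -89, -261.3), Outcrop 11→Outcrop 13 = (272, -91, -207.9).
Normal n = (Outcrop 11→Outcrop 12) × (Outcrop 11→Outcrop 13) = (-5275.2, 11254.8, -11828).
So ∂z/∂x = −n_x/n_z = −0.44599 and ∂z/∂y = −n_y/n_z = 0.95154.
Intercept c from Outcrop 11: 1101.1 − 9.81 − 493.85 = 597.44.
At (151, 768): z_contact = −67.34 + 730.78 + 597.44 = 1260.88 m.
Depth below ground = 1389.2 − 1260.88 = 128.3 m.

128.3 m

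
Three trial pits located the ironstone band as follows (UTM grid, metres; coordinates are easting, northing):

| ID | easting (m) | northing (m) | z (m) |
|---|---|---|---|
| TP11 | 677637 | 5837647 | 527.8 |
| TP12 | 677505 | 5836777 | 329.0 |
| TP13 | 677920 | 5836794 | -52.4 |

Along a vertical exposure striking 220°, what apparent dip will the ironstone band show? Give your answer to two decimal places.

17.58°

Two edge vectors: TP11→TP12 = (-132, -870, -198.8), TP11→TP13 = (283, -853, -580.2).
Normal n = (TP11→TP12) × (TP11→TP13) = (335197.6, -132846.8, 358806).
So ∂z/∂easting = −n_x/n_z = −0.93420 and ∂z/∂northing = −n_y/n_z = 0.37025.
Unit vector along 220° is (sin 220°, cos 220°) = (-0.6428, -0.7660).
Slope in that direction = a·(-0.6428) + b·(-0.7660) = 0.31687.
Apparent dip = arctan|0.31687| = 17.58° (true dip is 45.1°, so apparent ≤ true as expected).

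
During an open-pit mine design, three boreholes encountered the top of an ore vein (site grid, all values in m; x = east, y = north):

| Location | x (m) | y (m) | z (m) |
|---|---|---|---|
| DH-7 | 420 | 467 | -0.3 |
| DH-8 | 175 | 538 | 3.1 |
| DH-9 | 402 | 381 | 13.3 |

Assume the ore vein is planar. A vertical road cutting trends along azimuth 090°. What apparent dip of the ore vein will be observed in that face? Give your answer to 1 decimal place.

3.2°

Two edge vectors: DH-7→DH-8 = (-245, 71, 3.4), DH-7→DH-9 = (-18, -86, 13.6).
Normal n = (DH-7→DH-8) × (DH-7→DH-9) = (1258, 3270.8, 22348).
So ∂z/∂x = −n_x/n_z = −0.05629 and ∂z/∂y = −n_y/n_z = −0.14636.
Unit vector along 090° is (sin 90°, cos 90°) = (1.0000, 0.0000).
Slope in that direction = a·(1.0000) + b·(0.0000) = −0.05629.
Apparent dip = arctan|0.05629| = 3.2° (true dip is 8.9°, so apparent ≤ true as expected).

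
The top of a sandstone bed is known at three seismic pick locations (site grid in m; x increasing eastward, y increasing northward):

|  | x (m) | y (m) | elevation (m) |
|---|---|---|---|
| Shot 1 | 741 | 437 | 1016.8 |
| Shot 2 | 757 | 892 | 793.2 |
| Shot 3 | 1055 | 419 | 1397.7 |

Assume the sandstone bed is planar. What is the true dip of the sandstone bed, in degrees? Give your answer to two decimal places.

Let the plane be z = a·x + b·y + c.
Shot 2−Shot 1: 16a + 455b = −223.6;  Shot 3−Shot 1: 314a − 18b = 380.9.
Solving gives a = 1.18250, b = −0.53301.
Gradient magnitude |∇z| = √(a² + b²) = √(1.39831 + 0.28410) = 1.29708.
True dip = arctan(1.29708) = 52.37°, dipping toward WNW (azimuth ≈ 294°).

52.37°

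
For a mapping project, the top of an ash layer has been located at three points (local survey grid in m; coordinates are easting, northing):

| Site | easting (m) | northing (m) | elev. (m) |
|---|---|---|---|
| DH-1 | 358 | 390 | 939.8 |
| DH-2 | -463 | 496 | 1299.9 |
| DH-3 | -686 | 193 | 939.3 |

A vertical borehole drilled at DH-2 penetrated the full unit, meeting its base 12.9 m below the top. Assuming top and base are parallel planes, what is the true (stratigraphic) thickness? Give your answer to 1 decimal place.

Two edge vectors: DH-1→DH-2 = (-821, 106, 360.1), DH-1→DH-3 = (-1044, -197, -0.5).
Normal n = (DH-1→DH-2) × (DH-1→DH-3) = (70886.7, -376354.9, 272401).
So ∂z/∂easting = −n_x/n_z = −0.26023 and ∂z/∂northing = −n_y/n_z = 1.38162.
|∇z| = √(a²+b²) = 1.40591, so dip δ = arctan(1.40591) = 54.58°.
True thickness = vertical thickness × cos δ = 12.9 × cos 54.58° = 7.5 m.

7.5 m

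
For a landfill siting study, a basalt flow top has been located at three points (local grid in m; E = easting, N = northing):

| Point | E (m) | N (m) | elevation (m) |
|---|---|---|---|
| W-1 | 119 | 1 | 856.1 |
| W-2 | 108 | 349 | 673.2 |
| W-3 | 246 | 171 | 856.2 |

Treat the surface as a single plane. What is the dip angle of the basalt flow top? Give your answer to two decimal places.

Two edge vectors: W-1→W-2 = (-11, 348, -182.9), W-1→W-3 = (127, 170, 0.1).
Normal n = (W-1→W-2) × (W-1→W-3) = (31127.8, -23227.2, -46066).
So ∂z/∂E = −n_x/n_z = 0.67572 and ∂z/∂N = −n_y/n_z = −0.50422.
Gradient magnitude |∇z| = √(a² + b²) = √(0.45660 + 0.25423) = 0.84311.
True dip = arctan(0.84311) = 40.13°, dipping toward NW (azimuth ≈ 307°).

40.13°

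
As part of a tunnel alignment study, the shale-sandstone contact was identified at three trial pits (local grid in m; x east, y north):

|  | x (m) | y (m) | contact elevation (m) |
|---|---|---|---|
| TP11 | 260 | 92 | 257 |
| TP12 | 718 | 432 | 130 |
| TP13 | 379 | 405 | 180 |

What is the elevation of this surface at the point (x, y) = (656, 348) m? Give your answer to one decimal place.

154.6 m

Two edge vectors: TP11→TP12 = (458, 340, -127), TP11→TP13 = (119, 313, -77).
Normal n = (TP11→TP12) × (TP11→TP13) = (13571, 20153, 102894).
So ∂z/∂x = −n_x/n_z = −0.13189 and ∂z/∂y = −n_y/n_z = −0.19586.
Intercept c from TP11: 257 + 34.29 + 18.02 = 309.31.
At (656, 348): z = −86.5 − 68.2 + 309.31 = 154.6 m.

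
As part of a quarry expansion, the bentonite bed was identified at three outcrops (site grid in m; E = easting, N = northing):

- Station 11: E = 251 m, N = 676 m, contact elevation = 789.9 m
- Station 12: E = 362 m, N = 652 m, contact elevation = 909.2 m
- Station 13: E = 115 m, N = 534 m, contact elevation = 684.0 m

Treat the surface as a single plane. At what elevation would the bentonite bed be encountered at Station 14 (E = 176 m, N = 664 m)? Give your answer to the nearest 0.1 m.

Two edge vectors: Station 11→Station 12 = (111, -24, 119.3), Station 11→Station 13 = (-136, -142, -105.9).
Normal n = (Station 11→Station 12) × (Station 11→Station 13) = (19482.2, -4469.9, -19026).
So ∂z/∂E = −n_x/n_z = 1.02398 and ∂z/∂N = −n_y/n_z = −0.23494.
Intercept c from Station 11: 789.9 − 257.02 + 158.82 = 691.70.
At (176, 664): z = 180.2 − 156.0 + 691.70 = 715.9 m.

715.9 m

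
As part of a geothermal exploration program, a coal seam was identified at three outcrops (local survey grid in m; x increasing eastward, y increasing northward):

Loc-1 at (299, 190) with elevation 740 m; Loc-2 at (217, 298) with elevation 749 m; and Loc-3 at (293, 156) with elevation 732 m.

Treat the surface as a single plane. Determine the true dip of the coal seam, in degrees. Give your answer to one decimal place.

14.7°

Two edge vectors: Loc-1→Loc-2 = (-82, 108, 9), Loc-1→Loc-3 = (-6, -34, -8).
Normal n = (Loc-1→Loc-2) × (Loc-1→Loc-3) = (-558, -710, 3436).
So ∂z/∂x = −n_x/n_z = 0.16240 and ∂z/∂y = −n_y/n_z = 0.20664.
Gradient magnitude |∇z| = √(a² + b²) = √(0.02637 + 0.04270) = 0.26281.
True dip = arctan(0.26281) = 14.7°, dipping toward SW (azimuth ≈ 218°).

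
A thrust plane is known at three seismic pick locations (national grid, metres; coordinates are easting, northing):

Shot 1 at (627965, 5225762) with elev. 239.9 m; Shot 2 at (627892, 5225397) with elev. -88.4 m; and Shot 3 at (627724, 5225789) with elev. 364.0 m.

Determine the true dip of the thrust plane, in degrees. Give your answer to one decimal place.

Let the plane be z = a·easting + b·northing + c.
Shot 2−Shot 1: −73a − 365b = −328.3;  Shot 3−Shot 1: −241a + 27b = 124.1.
Solving gives a = −0.40509, b = 0.98047.
Gradient magnitude |∇z| = √(a² + b²) = √(0.16410 + 0.96132) = 1.06086.
True dip = arctan(1.06086) = 46.7°, dipping toward SSE (azimuth ≈ 158°).

46.7°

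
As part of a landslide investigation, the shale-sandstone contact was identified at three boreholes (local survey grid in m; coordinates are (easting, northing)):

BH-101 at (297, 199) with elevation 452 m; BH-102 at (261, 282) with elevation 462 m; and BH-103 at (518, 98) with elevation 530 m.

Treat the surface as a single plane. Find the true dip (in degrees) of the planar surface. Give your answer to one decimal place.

31.5°

Two edge vectors: BH-101→BH-102 = (-36, 83, 10), BH-101→BH-103 = (221, -101, 78).
Normal n = (BH-101→BH-102) × (BH-101→BH-103) = (7484, 5018, -14707).
So ∂z/∂E = −n_x/n_z = 0.50887 and ∂z/∂N = −n_y/n_z = 0.34120.
Gradient magnitude |∇z| = √(a² + b²) = √(0.25895 + 0.11642) = 0.61267.
True dip = arctan(0.61267) = 31.5°, dipping toward SW (azimuth ≈ 236°).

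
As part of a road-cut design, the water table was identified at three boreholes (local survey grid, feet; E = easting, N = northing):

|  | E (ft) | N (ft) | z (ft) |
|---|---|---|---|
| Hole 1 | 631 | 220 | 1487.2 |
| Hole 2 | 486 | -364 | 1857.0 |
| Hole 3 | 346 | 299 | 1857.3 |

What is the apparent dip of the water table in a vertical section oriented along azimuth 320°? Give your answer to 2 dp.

33.58°

Two edge vectors: Hole 1→Hole 2 = (-145, -584, 369.8), Hole 1→Hole 3 = (-285, 79, 370.1).
Normal n = (Hole 1→Hole 2) × (Hole 1→Hole 3) = (-245352.6, -51728.5, -177895).
So ∂z/∂E = −n_x/n_z = −1.37920 and ∂z/∂N = −n_y/n_z = −0.29078.
Unit vector along 320° is (sin 320°, cos 320°) = (-0.6428, 0.7660).
Slope in that direction = a·(-0.6428) + b·(0.7660) = 0.66378.
Apparent dip = arctan|0.66378| = 33.58° (true dip is 54.6°, so apparent ≤ true as expected).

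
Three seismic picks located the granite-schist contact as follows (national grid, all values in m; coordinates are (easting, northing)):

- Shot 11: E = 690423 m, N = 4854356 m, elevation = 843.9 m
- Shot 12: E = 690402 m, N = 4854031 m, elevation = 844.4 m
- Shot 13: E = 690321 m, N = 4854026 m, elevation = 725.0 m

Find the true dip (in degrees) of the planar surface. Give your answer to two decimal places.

Let the plane be z = a·E + b·N + c.
Shot 12−Shot 11: −21a − 325b = 0.5;  Shot 13−Shot 11: −102a − 330b = −118.9.
Solving gives a = 1.48007, b = −0.09717.
Gradient magnitude |∇z| = √(a² + b²) = √(2.19061 + 0.00944) = 1.48326.
True dip = arctan(1.48326) = 56.01°, dipping toward W (azimuth ≈ 274°).

56.01°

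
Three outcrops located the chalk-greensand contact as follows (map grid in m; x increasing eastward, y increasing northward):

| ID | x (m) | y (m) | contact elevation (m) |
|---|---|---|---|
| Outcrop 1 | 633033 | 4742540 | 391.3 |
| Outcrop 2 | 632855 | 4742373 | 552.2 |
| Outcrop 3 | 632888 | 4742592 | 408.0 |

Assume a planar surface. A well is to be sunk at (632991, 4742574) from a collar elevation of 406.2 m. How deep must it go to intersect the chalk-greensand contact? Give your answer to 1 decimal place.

Two edge vectors: Outcrop 1→Outcrop 2 = (-178, -167, 160.9), Outcrop 1→Outcrop 3 = (-145, 52, 16.7).
Normal n = (Outcrop 1→Outcrop 2) × (Outcrop 1→Outcrop 3) = (-11155.7, -20357.9, -33471).
So ∂z/∂x = −n_x/n_z = −0.333294494 and ∂z/∂y = −n_y/n_z = −0.608225031.
Intercept c from Outcrop 1: 391.3 + 210986.41 + 2884531.54 = 3095909.25.
At (632991, 4742574): z_contact = −210972.41 − 2884552.22 + 3095909.25 = 384.62 m.
Depth below ground = 406.2 − 384.62 = 21.6 m.

21.6 m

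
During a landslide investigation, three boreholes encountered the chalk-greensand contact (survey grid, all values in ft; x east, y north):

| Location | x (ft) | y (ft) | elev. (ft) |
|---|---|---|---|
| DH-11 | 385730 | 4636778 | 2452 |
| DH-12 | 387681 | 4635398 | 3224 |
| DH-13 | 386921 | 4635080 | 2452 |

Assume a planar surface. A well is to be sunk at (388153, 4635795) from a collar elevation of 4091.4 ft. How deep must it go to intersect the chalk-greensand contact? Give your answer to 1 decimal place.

Two edge vectors: DH-11→DH-12 = (1951, -1380, 772), DH-11→DH-13 = (1191, -1698, 0).
Normal n = (DH-11→DH-12) × (DH-11→DH-13) = (1310856, 919452, -1669218).
So ∂z/∂x = −n_x/n_z = 0.785311445 and ∂z/∂y = −n_y/n_z = 0.550827993.
Intercept c from DH-11: 2452 − 302918.18 − 2554067.12 = −2854533.30.
At (388153, 4635795): z_contact = 304820.99 + 2553525.65 − 2854533.30 = 3813.35 ft.
Depth below ground = 4091.4 − 3813.35 = 278.1 ft.

278.1 ft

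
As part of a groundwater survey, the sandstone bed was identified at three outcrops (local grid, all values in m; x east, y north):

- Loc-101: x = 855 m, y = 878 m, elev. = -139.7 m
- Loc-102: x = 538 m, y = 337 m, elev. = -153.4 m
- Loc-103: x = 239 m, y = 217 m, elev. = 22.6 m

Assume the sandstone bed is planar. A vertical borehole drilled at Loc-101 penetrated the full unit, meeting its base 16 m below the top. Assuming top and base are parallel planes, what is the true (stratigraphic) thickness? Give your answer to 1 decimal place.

11.8 m

Two edge vectors: Loc-101→Loc-102 = (-317, -541, -13.7), Loc-101→Loc-103 = (-616, -661, 162.3).
Normal n = (Loc-101→Loc-102) × (Loc-101→Loc-103) = (-96860, 59888.3, -123719).
So ∂z/∂x = −n_x/n_z = −0.78290 and ∂z/∂y = −n_y/n_z = 0.48407.
|∇z| = √(a²+b²) = 0.92047, so dip δ = arctan(0.92047) = 42.63°.
True thickness = vertical thickness × cos δ = 16 × cos 42.63° = 11.8 m.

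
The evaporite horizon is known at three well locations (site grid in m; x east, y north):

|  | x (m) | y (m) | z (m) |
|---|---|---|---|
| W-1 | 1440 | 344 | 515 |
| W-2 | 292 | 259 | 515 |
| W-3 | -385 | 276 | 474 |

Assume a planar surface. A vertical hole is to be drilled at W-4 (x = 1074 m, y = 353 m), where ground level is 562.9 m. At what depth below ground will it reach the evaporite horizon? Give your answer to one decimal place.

69.9 m

Two edge vectors: W-1→W-2 = (-1148, -85, 0), W-1→W-3 = (-1825, -68, -41).
Normal n = (W-1→W-2) × (W-1→W-3) = (3485, -47068, -77061).
So ∂z/∂x = −n_x/n_z = 0.045224 and ∂z/∂y = −n_y/n_z = −0.610789.
Intercept c from W-1: 515 − 65.12 + 210.11 = 659.99.
At (1074, 353): z_contact = 48.57 − 215.61 + 659.99 = 492.95 m.
Depth below ground = 562.9 − 492.95 = 69.9 m.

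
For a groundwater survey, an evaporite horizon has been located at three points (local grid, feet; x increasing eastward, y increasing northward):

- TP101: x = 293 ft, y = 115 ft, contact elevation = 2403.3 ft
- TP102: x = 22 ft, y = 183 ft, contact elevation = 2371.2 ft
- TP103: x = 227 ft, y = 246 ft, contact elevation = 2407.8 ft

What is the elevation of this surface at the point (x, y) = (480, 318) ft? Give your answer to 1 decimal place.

Let the plane be z = a·x + b·y + c.
TP102−TP101: −271a + 68b = −32.1;  TP103−TP101: −66a + 131b = 4.5.
Solving gives a = 0.14546, b = 0.10764.
Then c = 2403.3 − a·293 − b·115 = 2348.30.
At (480, 318): z = 69.8 + 34.2 + 2348.30 = 2452.4 ft.

2452.4 ft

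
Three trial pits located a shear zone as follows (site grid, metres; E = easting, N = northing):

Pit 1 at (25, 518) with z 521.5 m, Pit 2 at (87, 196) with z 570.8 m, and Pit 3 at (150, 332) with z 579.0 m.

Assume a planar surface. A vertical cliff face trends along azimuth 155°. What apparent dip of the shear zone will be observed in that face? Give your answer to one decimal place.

Two edge vectors: Pit 1→Pit 2 = (62, -322, 49.3), Pit 1→Pit 3 = (125, -186, 57.5).
Normal n = (Pit 1→Pit 2) × (Pit 1→Pit 3) = (-9345.2, 2597.5, 28718).
So ∂z/∂E = −n_x/n_z = 0.32541 and ∂z/∂N = −n_y/n_z = −0.09045.
Unit vector along 155° is (sin 155°, cos 155°) = (0.4226, -0.9063).
Slope in that direction = a·(0.4226) + b·(-0.9063) = 0.21950.
Apparent dip = arctan|0.21950| = 12.4° (true dip is 18.7°, so apparent ≤ true as expected).

12.4°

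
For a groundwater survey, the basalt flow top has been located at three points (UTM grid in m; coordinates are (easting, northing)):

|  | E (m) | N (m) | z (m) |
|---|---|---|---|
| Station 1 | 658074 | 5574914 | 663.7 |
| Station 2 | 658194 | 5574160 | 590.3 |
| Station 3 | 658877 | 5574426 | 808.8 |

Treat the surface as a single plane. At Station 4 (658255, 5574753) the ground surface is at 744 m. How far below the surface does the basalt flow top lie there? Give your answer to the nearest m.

Let the plane be z = a·E + b·N + c.
Station 2−Station 1: 120a − 754b = −73.4;  Station 3−Station 1: 803a − 488b = 145.1.
Solving gives a = 0.26554044, b = 0.13960856.
Then c = 663.7 − a·658074 − b·5574914 = −952387.27.
At (658255, 5574753): z_contact = 174793.3 + 778283.2 − 952387.27 = 689.3 m.
Depth below ground = 744 − 689.3 = 55 m.

55 m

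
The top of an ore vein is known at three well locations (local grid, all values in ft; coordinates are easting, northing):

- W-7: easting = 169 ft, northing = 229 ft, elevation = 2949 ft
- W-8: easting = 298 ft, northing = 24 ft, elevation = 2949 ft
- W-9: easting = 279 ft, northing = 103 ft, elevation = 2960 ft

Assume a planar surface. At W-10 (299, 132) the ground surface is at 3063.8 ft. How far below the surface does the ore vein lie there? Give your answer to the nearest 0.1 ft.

Two edge vectors: W-7→W-8 = (129, -205, 0), W-7→W-9 = (110, -126, 11).
Normal n = (W-7→W-8) × (W-7→W-9) = (-2255, -1419, 6296).
So ∂z/∂easting = −n_x/n_z = 0.35816 and ∂z/∂northing = −n_y/n_z = 0.22538.
Intercept c from W-7: 2949 − 60.53 − 51.61 = 2836.86.
At (299, 132): z_contact = 107.09 + 29.75 + 2836.86 = 2973.70 ft.
Depth below ground = 3063.8 − 2973.70 = 90.1 ft.

90.1 ft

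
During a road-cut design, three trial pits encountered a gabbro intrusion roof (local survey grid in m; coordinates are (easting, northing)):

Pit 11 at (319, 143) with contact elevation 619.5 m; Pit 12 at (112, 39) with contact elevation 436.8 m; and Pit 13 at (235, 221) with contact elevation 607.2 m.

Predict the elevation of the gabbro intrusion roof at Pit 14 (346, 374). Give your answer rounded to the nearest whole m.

Two edge vectors: Pit 11→Pit 12 = (-207, -104, -182.7), Pit 11→Pit 13 = (-84, 78, -12.3).
Normal n = (Pit 11→Pit 12) × (Pit 11→Pit 13) = (15529.8, 12800.7, -24882).
So ∂z/∂E = −n_x/n_z = 0.62414 and ∂z/∂N = −n_y/n_z = 0.51446.
Intercept c from Pit 11: 619.5 − 199.10 − 73.57 = 346.83.
At (346, 374): z = 216.0 + 192.4 + 346.83 = 755.2 m.

755 m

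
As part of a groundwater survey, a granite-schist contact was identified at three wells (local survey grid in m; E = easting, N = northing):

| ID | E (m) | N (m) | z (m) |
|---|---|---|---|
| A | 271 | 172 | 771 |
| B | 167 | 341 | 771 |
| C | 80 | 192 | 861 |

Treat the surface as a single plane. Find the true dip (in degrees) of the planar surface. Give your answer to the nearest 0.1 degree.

30.6°

Two edge vectors: A→B = (-104, 169, 0), A→C = (-191, 20, 90).
Normal n = (A→B) × (A→C) = (15210, 9360, 30199).
So ∂z/∂E = −n_x/n_z = −0.50366 and ∂z/∂N = −n_y/n_z = −0.30994.
Gradient magnitude |∇z| = √(a² + b²) = √(0.25367 + 0.09607) = 0.59139.
True dip = arctan(0.59139) = 30.6°, dipping toward ENE (azimuth ≈ 058°).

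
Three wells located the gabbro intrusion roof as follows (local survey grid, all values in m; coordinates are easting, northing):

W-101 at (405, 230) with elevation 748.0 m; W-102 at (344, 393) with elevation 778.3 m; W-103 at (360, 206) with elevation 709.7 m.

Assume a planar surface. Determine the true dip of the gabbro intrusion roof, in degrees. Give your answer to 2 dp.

Two edge vectors: W-101→W-102 = (-61, 163, 30.3), W-101→W-103 = (-45, -24, -38.3).
Normal n = (W-101→W-102) × (W-101→W-103) = (-5515.7, -3699.8, 8799).
So ∂z/∂easting = −n_x/n_z = 0.62686 and ∂z/∂northing = −n_y/n_z = 0.42048.
Gradient magnitude |∇z| = √(a² + b²) = √(0.39295 + 0.17680) = 0.75482.
True dip = arctan(0.75482) = 37.05°, dipping toward SW (azimuth ≈ 236°).

37.05°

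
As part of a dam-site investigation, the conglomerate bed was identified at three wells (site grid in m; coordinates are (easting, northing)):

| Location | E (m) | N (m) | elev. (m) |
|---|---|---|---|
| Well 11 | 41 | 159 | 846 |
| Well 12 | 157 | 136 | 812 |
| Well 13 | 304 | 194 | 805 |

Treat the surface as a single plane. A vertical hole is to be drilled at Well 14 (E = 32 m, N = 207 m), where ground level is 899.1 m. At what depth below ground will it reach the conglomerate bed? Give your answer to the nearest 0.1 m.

31.3 m

Let the plane be z = a·E + b·N + c.
Well 12−Well 11: 116a − 23b = −34;  Well 13−Well 11: 263a + 35b = −41.
Solving gives a = −0.21100, b = 0.41409.
Then c = 846 − a·41 − b·159 = 788.81.
At (32, 207): z_contact = −6.75 + 85.72 + 788.81 = 867.78 m.
Depth below ground = 899.1 − 867.78 = 31.3 m.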